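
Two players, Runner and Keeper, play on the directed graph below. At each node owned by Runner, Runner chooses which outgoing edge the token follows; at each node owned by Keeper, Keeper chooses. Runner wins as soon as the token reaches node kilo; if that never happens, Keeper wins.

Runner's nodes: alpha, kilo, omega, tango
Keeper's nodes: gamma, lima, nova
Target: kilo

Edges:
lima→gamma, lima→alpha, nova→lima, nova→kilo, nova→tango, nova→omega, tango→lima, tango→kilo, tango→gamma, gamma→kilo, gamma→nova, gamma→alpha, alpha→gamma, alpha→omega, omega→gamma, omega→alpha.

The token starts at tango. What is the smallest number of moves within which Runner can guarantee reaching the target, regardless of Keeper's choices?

A0 = {kilo}
A1: add {tango} — tango (Runner) has tango→kilo.
A2 = A1; e.g. lima (Keeper) can still go to gamma. Fixed point.
tango enters the attractor at level 1, so Runner can force the target in 1 move from there.

1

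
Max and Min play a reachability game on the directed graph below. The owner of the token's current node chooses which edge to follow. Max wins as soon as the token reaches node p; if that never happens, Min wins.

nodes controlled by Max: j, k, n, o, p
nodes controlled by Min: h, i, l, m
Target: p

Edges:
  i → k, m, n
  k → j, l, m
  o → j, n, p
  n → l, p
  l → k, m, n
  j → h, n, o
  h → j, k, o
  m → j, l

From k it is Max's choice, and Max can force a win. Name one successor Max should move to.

A0 = {p}
A1: add {n, o} — n (Max) has n→p; o (Max) has o→p.
A2: add {j} — j (Max) has j→n.
A3: add {k} — k (Max) has k→j.
A4: add {h} — h (Min): all of {j, k, o} already in.
A5 = A4; e.g. i (Min) can still go to m. Fixed point.
From k, successor j is in the attractor (rank 2); the other successors l, m are not.

j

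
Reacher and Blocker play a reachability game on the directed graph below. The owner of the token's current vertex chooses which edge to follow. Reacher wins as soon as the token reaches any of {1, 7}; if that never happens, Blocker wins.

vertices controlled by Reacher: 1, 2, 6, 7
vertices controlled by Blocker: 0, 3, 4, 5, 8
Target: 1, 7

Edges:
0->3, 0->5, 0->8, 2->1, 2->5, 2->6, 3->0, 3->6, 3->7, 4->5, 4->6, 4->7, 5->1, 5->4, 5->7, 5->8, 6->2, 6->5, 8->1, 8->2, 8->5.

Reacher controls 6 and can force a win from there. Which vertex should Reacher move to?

A0 = {1, 7}
A1: add {2} — 2 (Reacher) has 2→1.
A2: add {6} — 6 (Reacher) has 6→2.
A3 = A2; e.g. 0 (Blocker) can still go to 3. Fixed point.
From 6, successor 2 is in the attractor (rank 1); the other successor 5 is not.

2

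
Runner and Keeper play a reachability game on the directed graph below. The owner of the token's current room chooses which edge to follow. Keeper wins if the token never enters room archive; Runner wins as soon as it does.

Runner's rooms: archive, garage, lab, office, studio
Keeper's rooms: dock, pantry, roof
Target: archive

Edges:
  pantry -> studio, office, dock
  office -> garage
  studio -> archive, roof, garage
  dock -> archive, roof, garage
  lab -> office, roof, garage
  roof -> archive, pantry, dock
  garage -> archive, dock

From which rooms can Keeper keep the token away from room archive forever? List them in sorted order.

A0 = {archive}
A1: add {garage, studio} — studio (Runner) has studio→archive; garage (Runner) has garage→archive.
A2: add {lab, office} — office (Runner) has office→garage; lab (Runner) has lab→garage.
A3 = A2; e.g. pantry (Keeper) can still go to dock. Fixed point.
Runner's attractor = {archive, garage, lab, office, studio}; Keeper avoids the target exactly from the complement.

dock, pantry, roof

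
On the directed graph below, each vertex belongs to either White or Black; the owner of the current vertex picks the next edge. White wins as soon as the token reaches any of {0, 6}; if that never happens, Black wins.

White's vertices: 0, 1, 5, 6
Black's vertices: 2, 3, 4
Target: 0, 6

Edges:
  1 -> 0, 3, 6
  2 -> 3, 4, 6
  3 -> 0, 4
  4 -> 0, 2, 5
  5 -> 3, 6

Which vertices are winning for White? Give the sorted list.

0, 1, 5, 6

A0 = {0, 6}
A1: add {1, 5} — 1 (White) has 1→0; 5 (White) has 5→6.
A2 = A1; e.g. 2 (Black) can still go to 3. Fixed point.
White's winning region = {0, 1, 5, 6}.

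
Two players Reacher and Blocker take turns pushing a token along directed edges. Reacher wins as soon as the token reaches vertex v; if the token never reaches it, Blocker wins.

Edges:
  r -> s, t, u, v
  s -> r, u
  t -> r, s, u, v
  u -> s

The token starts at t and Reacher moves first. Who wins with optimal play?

Track states (vertex, player-to-move).
A0 = {(v,Reacher), (v,Blocker)}
A1: add {(r,Reacher), (t,Reacher)}.
(t,Reacher) ∈ A1 ⇒ Reacher forces the target.

Reacher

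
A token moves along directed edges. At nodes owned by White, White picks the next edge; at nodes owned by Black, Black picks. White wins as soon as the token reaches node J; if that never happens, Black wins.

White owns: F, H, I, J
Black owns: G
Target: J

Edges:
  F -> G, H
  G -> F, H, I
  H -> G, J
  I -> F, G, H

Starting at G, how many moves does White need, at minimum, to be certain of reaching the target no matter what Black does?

3

A0 = {J}
A1: add {H} — H (White) has H→J.
A2: add {F, I} — F (White) has F→H; I (White) has I→H.
A3: add {G} — G (Black): all of {F, H, I} already in.
A3 = all vertices. Fixed point.
G enters the attractor at level 3, so White can force the target in 3 moves from there.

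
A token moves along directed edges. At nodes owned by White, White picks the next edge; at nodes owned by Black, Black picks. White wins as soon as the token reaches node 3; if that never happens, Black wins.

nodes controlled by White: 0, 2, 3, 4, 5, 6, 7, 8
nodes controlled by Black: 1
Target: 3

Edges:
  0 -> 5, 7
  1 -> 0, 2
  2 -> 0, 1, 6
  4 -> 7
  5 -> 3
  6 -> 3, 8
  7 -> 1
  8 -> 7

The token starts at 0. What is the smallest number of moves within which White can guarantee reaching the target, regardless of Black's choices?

A0 = {3}
A1: add {5, 6} — 5 (White) has 5→3; 6 (White) has 6→3.
A2: add {0, 2} — 0 (White) has 0→5; 2 (White) has 2→6.
0 enters the attractor at level 2, so White can force the target in 2 moves from there.

2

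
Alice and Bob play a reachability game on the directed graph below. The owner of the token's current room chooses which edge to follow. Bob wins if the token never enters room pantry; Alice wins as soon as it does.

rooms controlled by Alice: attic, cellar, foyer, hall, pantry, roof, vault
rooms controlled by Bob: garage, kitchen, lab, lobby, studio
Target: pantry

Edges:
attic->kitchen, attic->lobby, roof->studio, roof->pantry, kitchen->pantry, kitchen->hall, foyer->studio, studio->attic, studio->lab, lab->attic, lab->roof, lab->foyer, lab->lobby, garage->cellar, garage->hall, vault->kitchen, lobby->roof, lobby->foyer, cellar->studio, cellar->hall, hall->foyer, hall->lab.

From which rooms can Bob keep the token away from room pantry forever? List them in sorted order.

attic, cellar, foyer, garage, hall, kitchen, lab, lobby, studio, vault

A0 = {pantry}
A1: add {roof} — roof (Alice) has roof→pantry.
A2 = A1; e.g. attic (Alice) has no edge into A1. Fixed point.
Alice's attractor = {pantry, roof}; Bob avoids the target exactly from the complement.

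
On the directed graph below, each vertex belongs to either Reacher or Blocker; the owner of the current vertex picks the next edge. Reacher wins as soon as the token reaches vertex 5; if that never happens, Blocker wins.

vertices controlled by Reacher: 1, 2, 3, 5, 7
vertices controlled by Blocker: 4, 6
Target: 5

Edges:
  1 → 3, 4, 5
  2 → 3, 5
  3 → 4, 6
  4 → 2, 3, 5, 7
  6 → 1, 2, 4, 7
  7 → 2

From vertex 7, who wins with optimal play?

Reacher

A0 = {5}
A1: add {1, 2} — 1 (Reacher) has 1→5; 2 (Reacher) has 2→5.
A2: add {7} — 7 (Reacher) has 7→2.
A3 = A2; e.g. 3 (Reacher) has no edge into A2. Fixed point.
7 ∈ A2, so Reacher can force the target.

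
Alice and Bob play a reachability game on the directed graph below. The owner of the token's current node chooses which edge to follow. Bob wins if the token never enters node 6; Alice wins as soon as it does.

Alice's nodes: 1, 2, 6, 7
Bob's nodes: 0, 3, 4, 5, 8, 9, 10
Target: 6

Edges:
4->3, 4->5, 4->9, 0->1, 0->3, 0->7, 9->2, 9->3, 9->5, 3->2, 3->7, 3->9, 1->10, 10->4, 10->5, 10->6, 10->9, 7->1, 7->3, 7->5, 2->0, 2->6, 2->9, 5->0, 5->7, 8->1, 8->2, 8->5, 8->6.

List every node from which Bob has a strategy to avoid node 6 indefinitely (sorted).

A0 = {6}
A1: add {2} — 2 (Alice) has 2→6.
A2 = A1; e.g. 0 (Bob) can still go to 1. Fixed point.
Alice's attractor = {2, 6}; Bob avoids the target exactly from the complement.

0, 1, 3, 4, 5, 7, 8, 9, 10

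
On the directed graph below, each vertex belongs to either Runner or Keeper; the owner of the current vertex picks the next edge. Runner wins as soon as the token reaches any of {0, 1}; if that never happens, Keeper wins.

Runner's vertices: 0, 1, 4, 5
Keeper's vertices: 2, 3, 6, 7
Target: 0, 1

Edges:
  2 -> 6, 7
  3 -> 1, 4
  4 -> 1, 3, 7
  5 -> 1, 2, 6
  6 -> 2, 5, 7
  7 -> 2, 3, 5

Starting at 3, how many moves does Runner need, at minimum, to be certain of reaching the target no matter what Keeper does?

A0 = {0, 1}
A1: add {4, 5} — 4 (Runner) has 4→1; 5 (Runner) has 5→1.
A2: add {3} — 3 (Keeper): all of {1, 4} already in.
A3 = A2; e.g. 2 (Keeper) can still go to 6. Fixed point.
3 enters the attractor at level 2, so Runner can force the target in 2 moves from there.

2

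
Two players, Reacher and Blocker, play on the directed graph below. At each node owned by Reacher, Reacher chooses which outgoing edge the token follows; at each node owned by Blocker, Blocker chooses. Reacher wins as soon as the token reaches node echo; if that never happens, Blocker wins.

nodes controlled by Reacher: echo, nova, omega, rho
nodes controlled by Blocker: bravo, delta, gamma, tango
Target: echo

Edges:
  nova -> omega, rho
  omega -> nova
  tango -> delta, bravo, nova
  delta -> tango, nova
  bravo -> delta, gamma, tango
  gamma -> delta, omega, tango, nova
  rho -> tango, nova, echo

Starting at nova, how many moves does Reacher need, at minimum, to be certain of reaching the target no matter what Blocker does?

2

A0 = {echo}
A1: add {rho} — rho (Reacher) has rho→echo.
A2: add {nova} — nova (Reacher) has nova→rho.
nova enters the attractor at level 2, so Reacher can force the target in 2 moves from there.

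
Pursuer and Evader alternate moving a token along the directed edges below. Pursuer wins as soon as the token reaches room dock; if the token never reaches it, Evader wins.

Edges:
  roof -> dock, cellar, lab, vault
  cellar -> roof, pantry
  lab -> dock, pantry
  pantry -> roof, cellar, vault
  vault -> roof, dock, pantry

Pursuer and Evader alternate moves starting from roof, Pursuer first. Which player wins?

Pursuer

Track states (vertex, player-to-move).
A0 = {(dock,Pursuer), (dock,Evader)}
A1: add {(roof,Pursuer), (lab,Pursuer), (vault,Pursuer)}.
(roof,Pursuer) ∈ A1 ⇒ Pursuer forces the target.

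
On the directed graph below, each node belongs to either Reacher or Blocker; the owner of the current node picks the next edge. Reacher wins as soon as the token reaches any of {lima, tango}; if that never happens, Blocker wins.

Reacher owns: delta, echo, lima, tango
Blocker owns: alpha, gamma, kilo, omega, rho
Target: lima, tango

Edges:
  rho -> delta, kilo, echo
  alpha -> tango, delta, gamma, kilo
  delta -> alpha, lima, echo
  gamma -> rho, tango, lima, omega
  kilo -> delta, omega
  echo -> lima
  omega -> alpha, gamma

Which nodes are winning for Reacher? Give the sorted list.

delta, echo, lima, tango

A0 = {lima, tango}
A1: add {delta, echo} — delta (Reacher) has delta→lima; echo (Reacher) has echo→lima.
A2 = A1; e.g. rho (Blocker) can still go to kilo. Fixed point.
Reacher's winning region = {delta, echo, lima, tango}.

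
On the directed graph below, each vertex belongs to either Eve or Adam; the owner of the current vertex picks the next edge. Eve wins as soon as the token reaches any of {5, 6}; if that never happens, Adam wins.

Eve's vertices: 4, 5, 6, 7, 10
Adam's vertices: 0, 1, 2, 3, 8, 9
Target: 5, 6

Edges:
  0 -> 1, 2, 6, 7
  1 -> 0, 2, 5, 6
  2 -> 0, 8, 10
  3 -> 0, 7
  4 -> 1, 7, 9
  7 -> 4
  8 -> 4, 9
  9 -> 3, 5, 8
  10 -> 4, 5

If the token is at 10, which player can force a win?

A0 = {5, 6}
A1: add {10} — 10 (Eve) has 10→5.
A2 = A1; e.g. 0 (Adam) can still go to 1. Fixed point.
10 ∈ A1, so Eve can force the target.

Eve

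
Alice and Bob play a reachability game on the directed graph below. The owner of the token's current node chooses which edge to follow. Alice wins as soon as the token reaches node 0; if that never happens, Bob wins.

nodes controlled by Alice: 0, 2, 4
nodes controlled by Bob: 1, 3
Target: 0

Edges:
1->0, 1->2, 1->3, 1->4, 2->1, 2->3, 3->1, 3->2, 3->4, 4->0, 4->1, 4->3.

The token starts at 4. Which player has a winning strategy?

Alice

A0 = {0}
A1: add {4} — 4 (Alice) has 4→0.
A2 = A1; e.g. 1 (Bob) can still go to 2. Fixed point.
4 ∈ A1, so Alice can force the target.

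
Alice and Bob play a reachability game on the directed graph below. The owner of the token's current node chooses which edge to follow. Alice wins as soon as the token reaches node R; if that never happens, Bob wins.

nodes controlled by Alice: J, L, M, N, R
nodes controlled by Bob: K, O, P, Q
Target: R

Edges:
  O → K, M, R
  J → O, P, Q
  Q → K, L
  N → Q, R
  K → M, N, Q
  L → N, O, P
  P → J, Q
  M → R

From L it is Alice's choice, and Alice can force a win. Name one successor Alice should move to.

N

A0 = {R}
A1: add {M, N} — M (Alice) has M→R; N (Alice) has N→R.
A2: add {L} — L (Alice) has L→N.
A3 = A2; e.g. J (Alice) has no edge into A2. Fixed point.
From L, successor N is in the attractor (rank 1); the other successors O, P are not.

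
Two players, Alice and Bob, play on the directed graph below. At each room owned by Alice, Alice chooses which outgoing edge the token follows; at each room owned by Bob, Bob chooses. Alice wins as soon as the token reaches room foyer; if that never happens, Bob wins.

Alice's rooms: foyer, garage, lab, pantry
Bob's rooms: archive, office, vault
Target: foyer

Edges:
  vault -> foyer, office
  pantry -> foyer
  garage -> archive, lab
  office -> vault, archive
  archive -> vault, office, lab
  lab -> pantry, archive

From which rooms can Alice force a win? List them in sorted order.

A0 = {foyer}
A1: add {pantry} — pantry (Alice) has pantry→foyer.
A2: add {lab} — lab (Alice) has lab→pantry.
A3: add {garage} — garage (Alice) has garage→lab.
A4 = A3; e.g. vault (Bob) can still go to office. Fixed point.
Alice's winning region = {foyer, garage, lab, pantry}.

foyer, garage, lab, pantry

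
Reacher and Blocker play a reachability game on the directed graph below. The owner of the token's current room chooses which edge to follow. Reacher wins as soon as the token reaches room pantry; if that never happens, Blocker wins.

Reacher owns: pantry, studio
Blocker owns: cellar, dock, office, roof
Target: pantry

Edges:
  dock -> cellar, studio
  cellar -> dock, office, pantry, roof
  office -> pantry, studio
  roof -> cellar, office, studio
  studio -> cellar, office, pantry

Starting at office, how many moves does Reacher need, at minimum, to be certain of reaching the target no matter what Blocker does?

2

A0 = {pantry}
A1: add {studio} — studio (Reacher) has studio→pantry.
A2: add {office} — office (Blocker): all of {pantry, studio} already in.
A3 = A2; e.g. dock (Blocker) can still go to cellar. Fixed point.
office enters the attractor at level 2, so Reacher can force the target in 2 moves from there.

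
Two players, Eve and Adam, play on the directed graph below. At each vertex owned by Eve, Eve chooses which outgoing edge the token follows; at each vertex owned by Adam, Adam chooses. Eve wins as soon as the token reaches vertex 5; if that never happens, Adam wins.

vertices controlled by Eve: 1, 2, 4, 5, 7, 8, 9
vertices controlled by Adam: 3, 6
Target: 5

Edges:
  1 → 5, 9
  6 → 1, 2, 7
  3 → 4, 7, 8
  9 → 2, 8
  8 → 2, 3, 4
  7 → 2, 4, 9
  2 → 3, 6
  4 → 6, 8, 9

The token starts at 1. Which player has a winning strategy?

A0 = {5}
A1: add {1} — 1 (Eve) has 1→5.
A2 = A1; e.g. 2 (Eve) has no edge into A1. Fixed point.
1 ∈ A1, so Eve can force the target.

Eve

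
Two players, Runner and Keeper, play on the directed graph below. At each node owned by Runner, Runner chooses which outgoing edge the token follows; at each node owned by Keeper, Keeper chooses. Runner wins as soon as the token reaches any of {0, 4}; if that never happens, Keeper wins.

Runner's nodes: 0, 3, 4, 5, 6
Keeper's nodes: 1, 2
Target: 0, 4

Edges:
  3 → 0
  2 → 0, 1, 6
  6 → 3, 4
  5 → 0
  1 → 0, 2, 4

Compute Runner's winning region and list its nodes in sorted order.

0, 3, 4, 5, 6

A0 = {0, 4}
A1: add {3, 5, 6} — 3 (Runner) has 3→0; 5 (Runner) has 5→0; 6 (Runner) has 6→4.
A2 = A1; e.g. 1 (Keeper) can still go to 2. Fixed point.
Runner's winning region = {0, 3, 4, 5, 6}.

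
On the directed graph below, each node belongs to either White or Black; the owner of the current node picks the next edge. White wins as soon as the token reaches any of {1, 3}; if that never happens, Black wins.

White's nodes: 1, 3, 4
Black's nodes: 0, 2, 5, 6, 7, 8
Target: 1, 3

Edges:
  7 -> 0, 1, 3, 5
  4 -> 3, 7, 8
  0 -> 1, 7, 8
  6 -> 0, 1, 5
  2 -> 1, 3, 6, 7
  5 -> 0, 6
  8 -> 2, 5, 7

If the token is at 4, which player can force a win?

A0 = {1, 3}
A1: add {4} — 4 (White) has 4→3.
A2 = A1; e.g. 0 (Black) can still go to 7. Fixed point.
4 ∈ A1, so White can force the target.

White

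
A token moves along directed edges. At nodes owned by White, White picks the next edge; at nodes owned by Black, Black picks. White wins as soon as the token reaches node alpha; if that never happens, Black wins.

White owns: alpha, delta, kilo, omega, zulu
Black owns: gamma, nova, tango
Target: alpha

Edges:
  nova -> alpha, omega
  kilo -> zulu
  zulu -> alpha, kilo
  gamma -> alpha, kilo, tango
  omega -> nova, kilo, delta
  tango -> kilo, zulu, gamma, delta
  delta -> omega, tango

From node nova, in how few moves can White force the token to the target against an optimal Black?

A0 = {alpha}
A1: add {zulu} — zulu (White) has zulu→alpha.
A2: add {kilo} — kilo (White) has kilo→zulu.
A3: add {omega} — omega (White) has omega→kilo.
A4: add {delta, nova} — nova (Black): all of {alpha, omega} already in; delta (White) has delta→omega.
A5 = A4; e.g. gamma (Black) can still go to tango. Fixed point.
nova enters the attractor at level 4, so White can force the target in 4 moves from there.

4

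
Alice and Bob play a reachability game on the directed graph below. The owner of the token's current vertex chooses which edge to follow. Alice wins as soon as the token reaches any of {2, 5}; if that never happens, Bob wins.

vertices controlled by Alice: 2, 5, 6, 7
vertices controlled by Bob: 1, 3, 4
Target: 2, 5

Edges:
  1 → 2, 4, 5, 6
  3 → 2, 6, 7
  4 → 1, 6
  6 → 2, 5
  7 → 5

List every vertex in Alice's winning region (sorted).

A0 = {2, 5}
A1: add {6, 7} — 6 (Alice) has 6→2; 7 (Alice) has 7→5.
A2: add {3} — 3 (Bob): all of {2, 6, 7} already in.
A3 = A2; e.g. 1 (Bob) can still go to 4. Fixed point.
Alice's winning region = {2, 3, 5, 6, 7}.

2, 3, 5, 6, 7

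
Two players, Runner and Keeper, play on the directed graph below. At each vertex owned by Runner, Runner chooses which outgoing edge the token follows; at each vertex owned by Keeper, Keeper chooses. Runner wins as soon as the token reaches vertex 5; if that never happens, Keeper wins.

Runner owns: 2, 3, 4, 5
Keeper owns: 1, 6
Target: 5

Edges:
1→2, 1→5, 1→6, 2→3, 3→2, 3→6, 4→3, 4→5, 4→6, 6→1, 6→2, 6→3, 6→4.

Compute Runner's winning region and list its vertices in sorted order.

4, 5

A0 = {5}
A1: add {4} — 4 (Runner) has 4→5.
A2 = A1; e.g. 1 (Keeper) can still go to 2. Fixed point.
Runner's winning region = {4, 5}.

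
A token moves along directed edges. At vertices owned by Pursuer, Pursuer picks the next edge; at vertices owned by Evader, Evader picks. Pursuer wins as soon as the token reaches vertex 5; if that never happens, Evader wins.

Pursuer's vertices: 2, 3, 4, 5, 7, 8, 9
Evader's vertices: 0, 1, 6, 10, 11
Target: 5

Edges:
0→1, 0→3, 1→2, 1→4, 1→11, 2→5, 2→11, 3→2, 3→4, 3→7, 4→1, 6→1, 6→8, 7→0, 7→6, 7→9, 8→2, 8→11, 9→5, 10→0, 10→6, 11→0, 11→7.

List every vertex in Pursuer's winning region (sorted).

A0 = {5}
A1: add {2, 9} — 2 (Pursuer) has 2→5; 9 (Pursuer) has 9→5.
A2: add {3, 7, 8} — 3 (Pursuer) has 3→2; 7 (Pursuer) has 7→9; 8 (Pursuer) has 8→2.
A3 = A2; e.g. 0 (Evader) can still go to 1. Fixed point.
Pursuer's winning region = {2, 3, 5, 7, 8, 9}.

2, 3, 5, 7, 8, 9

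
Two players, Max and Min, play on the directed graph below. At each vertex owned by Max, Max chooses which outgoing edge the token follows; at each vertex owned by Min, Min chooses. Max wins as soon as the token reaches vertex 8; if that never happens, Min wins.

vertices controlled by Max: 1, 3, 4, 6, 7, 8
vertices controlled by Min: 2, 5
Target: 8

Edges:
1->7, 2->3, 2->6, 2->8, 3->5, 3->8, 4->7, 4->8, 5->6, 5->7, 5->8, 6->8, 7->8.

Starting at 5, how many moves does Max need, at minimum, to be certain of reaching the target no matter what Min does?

2

A0 = {8}
A1: add {3, 4, 6, 7} — 3 (Max) has 3→8; 4 (Max) has 4→8; 6 (Max) has 6→8; 7 (Max) has 7→8.
A2: add {1, 2, 5} — 1 (Max) has 1→7; 2 (Min): all of {3, 6, 8} already in; 5 (Min): all of {6, 7, 8} already in.
A2 = all vertices. Fixed point.
5 enters the attractor at level 2, so Max can force the target in 2 moves from there.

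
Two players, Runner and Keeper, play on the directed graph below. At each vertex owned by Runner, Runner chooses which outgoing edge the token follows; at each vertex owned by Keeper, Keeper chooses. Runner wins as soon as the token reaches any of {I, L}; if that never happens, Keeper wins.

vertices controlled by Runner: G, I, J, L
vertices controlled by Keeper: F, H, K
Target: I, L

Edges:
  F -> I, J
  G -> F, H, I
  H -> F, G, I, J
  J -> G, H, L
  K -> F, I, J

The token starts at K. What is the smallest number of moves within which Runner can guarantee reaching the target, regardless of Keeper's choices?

A0 = {I, L}
A1: add {G, J} — G (Runner) has G→I; J (Runner) has J→L.
A2: add {F} — F (Keeper): all of {I, J} already in.
A3: add {H, K} — H (Keeper): all of {F, G, I, J} already in; K (Keeper): all of {F, I, J} already in.
A3 = all vertices. Fixed point.
K enters the attractor at level 3, so Runner can force the target in 3 moves from there.

3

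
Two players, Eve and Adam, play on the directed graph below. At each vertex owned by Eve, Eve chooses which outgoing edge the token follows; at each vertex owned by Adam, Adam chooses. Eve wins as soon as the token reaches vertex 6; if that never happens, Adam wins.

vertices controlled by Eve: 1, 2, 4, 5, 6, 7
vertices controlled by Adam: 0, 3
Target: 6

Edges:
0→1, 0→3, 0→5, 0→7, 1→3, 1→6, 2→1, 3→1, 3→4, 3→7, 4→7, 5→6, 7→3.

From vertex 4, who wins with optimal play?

A0 = {6}
A1: add {1, 5} — 1 (Eve) has 1→6; 5 (Eve) has 5→6.
A2: add {2} — 2 (Eve) has 2→1.
A3 = A2; e.g. 0 (Adam) can still go to 3. Fixed point.
4 never enters the attractor, so Adam can avoid the target forever.

Adam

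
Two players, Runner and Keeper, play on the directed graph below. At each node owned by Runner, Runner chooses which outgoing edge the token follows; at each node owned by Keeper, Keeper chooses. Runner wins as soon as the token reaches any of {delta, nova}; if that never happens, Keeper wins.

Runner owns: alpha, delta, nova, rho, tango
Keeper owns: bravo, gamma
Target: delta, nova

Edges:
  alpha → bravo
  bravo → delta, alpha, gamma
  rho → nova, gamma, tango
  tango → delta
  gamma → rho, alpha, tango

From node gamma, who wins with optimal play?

Keeper

A0 = {delta, nova}
A1: add {rho, tango} — rho (Runner) has rho→nova; tango (Runner) has tango→delta.
A2 = A1; e.g. bravo (Keeper) can still go to alpha. Fixed point.
gamma never enters the attractor, so Keeper can avoid the target forever.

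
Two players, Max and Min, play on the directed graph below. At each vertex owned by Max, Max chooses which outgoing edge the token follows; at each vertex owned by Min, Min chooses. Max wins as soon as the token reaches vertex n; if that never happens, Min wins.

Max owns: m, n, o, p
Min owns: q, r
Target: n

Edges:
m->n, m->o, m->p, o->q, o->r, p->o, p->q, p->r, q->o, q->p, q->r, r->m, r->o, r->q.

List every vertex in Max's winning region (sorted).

m, n

A0 = {n}
A1: add {m} — m (Max) has m→n.
A2 = A1; e.g. o (Max) has no edge into A1. Fixed point.
Max's winning region = {m, n}.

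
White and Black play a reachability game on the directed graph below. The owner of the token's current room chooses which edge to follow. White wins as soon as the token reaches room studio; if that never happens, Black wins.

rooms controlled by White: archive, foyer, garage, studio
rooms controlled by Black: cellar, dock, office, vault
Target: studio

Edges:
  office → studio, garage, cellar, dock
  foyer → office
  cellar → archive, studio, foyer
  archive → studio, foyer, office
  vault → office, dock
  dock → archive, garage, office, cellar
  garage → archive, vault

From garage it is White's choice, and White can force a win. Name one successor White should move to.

A0 = {studio}
A1: add {archive} — archive (White) has archive→studio.
A2: add {garage} — garage (White) has garage→archive.
A3 = A2; e.g. foyer (White) has no edge into A2. Fixed point.
From garage, successor archive is in the attractor (rank 1); the other successor vault is not.

archive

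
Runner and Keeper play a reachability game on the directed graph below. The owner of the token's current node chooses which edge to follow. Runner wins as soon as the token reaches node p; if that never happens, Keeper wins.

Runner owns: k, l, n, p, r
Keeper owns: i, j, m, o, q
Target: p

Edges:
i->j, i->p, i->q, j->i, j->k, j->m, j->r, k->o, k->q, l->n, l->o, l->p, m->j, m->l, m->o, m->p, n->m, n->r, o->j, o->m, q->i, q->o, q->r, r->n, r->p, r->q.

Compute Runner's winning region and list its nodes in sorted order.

A0 = {p}
A1: add {l, r} — l (Runner) has l→p; r (Runner) has r→p.
A2: add {n} — n (Runner) has n→r.
A3 = A2; e.g. i (Keeper) can still go to j. Fixed point.
Runner's winning region = {l, n, p, r}.

l, n, p, r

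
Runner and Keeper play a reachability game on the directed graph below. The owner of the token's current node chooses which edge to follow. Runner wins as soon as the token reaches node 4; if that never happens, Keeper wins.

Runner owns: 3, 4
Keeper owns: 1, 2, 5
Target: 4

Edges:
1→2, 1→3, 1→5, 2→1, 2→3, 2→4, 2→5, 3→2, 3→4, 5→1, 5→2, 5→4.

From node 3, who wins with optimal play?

A0 = {4}
A1: add {3} — 3 (Runner) has 3→4.
A2 = A1; e.g. 1 (Keeper) can still go to 2. Fixed point.
3 ∈ A1, so Runner can force the target.

Runner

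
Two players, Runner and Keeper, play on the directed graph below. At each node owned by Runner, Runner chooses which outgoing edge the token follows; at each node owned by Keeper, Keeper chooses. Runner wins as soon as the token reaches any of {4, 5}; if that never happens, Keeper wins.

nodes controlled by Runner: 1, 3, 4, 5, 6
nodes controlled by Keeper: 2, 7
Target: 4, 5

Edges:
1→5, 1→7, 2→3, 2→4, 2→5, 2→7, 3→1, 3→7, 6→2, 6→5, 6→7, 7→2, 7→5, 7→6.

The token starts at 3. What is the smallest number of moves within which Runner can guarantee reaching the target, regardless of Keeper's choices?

A0 = {4, 5}
A1: add {1, 6} — 1 (Runner) has 1→5; 6 (Runner) has 6→5.
A2: add {3} — 3 (Runner) has 3→1.
A3 = A2; e.g. 2 (Keeper) can still go to 7. Fixed point.
3 enters the attractor at level 2, so Runner can force the target in 2 moves from there.

2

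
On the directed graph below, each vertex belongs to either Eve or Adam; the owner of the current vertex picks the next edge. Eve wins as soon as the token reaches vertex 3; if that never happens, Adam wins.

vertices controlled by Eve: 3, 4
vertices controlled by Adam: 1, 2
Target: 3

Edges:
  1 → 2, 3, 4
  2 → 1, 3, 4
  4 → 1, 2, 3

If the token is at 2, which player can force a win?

Adam

A0 = {3}
A1: add {4} — 4 (Eve) has 4→3.
A2 = A1; e.g. 1 (Adam) can still go to 2. Fixed point.
2 never enters the attractor, so Adam can avoid the target forever.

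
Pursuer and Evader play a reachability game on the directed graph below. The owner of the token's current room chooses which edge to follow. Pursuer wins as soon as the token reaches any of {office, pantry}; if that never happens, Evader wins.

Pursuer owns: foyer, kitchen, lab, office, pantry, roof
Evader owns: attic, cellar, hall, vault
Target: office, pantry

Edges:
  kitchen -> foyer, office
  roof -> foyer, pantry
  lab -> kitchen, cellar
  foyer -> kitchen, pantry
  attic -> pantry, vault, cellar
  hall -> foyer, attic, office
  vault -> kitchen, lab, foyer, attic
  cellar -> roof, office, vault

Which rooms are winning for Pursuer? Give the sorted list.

foyer, kitchen, lab, office, pantry, roof

A0 = {office, pantry}
A1: add {foyer, kitchen, roof} — kitchen (Pursuer) has kitchen→office; roof (Pursuer) has roof→pantry; foyer (Pursuer) has foyer→pantry.
A2: add {lab} — lab (Pursuer) has lab→kitchen.
A3 = A2; e.g. attic (Evader) can still go to vault. Fixed point.
Pursuer's winning region = {foyer, kitchen, lab, office, pantry, roof}.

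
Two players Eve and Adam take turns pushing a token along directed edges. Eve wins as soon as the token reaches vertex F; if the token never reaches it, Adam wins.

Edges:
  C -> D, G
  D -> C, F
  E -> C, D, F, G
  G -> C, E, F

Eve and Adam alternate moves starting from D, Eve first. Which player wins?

Eve

Track states (vertex, player-to-move).
A0 = {(F,Eve), (F,Adam)}
A1: add {(D,Eve), (E,Eve), (G,Eve)}.
(D,Eve) ∈ A1 ⇒ Eve forces the target.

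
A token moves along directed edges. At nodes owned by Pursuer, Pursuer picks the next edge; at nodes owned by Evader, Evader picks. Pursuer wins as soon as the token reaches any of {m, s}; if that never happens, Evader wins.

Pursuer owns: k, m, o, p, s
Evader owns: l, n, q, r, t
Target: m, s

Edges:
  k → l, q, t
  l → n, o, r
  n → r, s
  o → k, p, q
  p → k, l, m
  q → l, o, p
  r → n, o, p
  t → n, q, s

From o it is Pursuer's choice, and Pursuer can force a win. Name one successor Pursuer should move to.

p

A0 = {m, s}
A1: add {p} — p (Pursuer) has p→m.
A2: add {o} — o (Pursuer) has o→p.
A3 = A2; e.g. k (Pursuer) has no edge into A2. Fixed point.
From o, successor p is in the attractor (rank 1); the other successors k, q are not.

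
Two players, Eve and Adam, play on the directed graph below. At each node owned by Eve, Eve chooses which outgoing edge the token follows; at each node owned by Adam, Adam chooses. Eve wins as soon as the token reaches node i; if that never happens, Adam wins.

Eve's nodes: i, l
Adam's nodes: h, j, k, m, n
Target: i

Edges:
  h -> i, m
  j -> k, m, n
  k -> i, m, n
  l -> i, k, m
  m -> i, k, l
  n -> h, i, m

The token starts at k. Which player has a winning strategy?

A0 = {i}
A1: add {l} — l (Eve) has l→i.
A2 = A1; e.g. h (Adam) can still go to m. Fixed point.
k never enters the attractor, so Adam can avoid the target forever.

Adam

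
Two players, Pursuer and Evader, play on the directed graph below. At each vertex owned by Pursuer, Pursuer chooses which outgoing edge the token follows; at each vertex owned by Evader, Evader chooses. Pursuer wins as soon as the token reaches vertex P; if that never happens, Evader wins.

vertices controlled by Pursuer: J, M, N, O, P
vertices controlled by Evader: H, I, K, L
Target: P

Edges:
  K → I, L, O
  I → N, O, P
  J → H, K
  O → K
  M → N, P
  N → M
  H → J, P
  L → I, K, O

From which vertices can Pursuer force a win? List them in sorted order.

M, N, P

A0 = {P}
A1: add {M} — M (Pursuer) has M→P.
A2: add {N} — N (Pursuer) has N→M.
A3 = A2; e.g. H (Evader) can still go to J. Fixed point.
Pursuer's winning region = {M, N, P}.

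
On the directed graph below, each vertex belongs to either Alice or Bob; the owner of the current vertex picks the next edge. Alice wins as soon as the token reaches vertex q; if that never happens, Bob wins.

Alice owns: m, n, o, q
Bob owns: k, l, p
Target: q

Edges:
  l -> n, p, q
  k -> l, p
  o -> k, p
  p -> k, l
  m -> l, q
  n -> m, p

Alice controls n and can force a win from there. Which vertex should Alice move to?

A0 = {q}
A1: add {m} — m (Alice) has m→q.
A2: add {n} — n (Alice) has n→m.
A3 = A2; e.g. k (Bob) can still go to l. Fixed point.
From n, successor m is in the attractor (rank 1); the other successor p is not.

m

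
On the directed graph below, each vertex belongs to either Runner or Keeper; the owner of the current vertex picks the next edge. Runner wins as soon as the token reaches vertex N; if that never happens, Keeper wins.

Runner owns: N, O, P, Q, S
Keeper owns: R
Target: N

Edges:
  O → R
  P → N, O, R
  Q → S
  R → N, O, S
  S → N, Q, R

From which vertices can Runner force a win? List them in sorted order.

N, P, Q, S

A0 = {N}
A1: add {P, S} — P (Runner) has P→N; S (Runner) has S→N.
A2: add {Q} — Q (Runner) has Q→S.
A3 = A2; e.g. O (Runner) has no edge into A2. Fixed point.
Runner's winning region = {N, P, Q, S}.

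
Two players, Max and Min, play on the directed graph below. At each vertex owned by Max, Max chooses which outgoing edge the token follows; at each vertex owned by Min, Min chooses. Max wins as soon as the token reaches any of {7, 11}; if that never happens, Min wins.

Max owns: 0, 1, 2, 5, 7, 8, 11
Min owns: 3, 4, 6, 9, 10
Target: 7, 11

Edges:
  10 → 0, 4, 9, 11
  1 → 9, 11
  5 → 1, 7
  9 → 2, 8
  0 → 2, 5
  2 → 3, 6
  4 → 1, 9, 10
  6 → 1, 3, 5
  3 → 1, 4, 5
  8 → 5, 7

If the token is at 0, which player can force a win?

Max

A0 = {7, 11}
A1: add {1, 5, 8} — 1 (Max) has 1→11; 5 (Max) has 5→7; 8 (Max) has 8→7.
A2: add {0} — 0 (Max) has 0→5.
A3 = A2; e.g. 2 (Max) has no edge into A2. Fixed point.
0 ∈ A2, so Max can force the target.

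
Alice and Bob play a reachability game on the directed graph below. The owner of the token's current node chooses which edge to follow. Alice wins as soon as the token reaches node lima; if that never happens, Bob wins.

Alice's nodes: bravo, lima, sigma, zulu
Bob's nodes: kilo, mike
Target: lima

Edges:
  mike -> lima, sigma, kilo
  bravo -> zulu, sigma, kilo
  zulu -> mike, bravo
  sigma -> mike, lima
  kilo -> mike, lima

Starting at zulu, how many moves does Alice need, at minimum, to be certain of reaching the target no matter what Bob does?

3

A0 = {lima}
A1: add {sigma} — sigma (Alice) has sigma→lima.
A2: add {bravo} — bravo (Alice) has bravo→sigma.
A3: add {zulu} — zulu (Alice) has zulu→bravo.
A4 = A3; e.g. mike (Bob) can still go to kilo. Fixed point.
zulu enters the attractor at level 3, so Alice can force the target in 3 moves from there.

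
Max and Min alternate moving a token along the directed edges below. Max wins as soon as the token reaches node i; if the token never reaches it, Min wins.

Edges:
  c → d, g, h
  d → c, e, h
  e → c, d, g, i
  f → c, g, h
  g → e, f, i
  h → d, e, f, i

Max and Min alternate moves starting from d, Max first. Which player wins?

Track states (vertex, player-to-move).
A0 = {(i,Max), (i,Min)}
A1: add {(e,Max), (g,Max), (h,Max)}.
A2 = A1; e.g. (c,Max) stays out. (d,Max) never enters ⇒ Min avoids the target.

Min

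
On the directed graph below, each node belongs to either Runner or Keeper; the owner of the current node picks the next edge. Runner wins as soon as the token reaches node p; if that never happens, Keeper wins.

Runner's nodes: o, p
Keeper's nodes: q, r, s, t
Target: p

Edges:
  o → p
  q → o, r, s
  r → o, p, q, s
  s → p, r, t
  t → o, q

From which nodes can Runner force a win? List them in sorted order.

A0 = {p}
A1: add {o} — o (Runner) has o→p.
A2 = A1; e.g. q (Keeper) can still go to r. Fixed point.
Runner's winning region = {o, p}.

o, p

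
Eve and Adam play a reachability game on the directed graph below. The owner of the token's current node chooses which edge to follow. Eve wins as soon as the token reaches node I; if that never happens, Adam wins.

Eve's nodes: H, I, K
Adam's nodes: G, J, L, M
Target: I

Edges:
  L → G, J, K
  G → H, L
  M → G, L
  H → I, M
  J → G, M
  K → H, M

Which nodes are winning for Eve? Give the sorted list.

A0 = {I}
A1: add {H} — H (Eve) has H→I.
A2: add {K} — K (Eve) has K→H.
A3 = A2; e.g. G (Adam) can still go to L. Fixed point.
Eve's winning region = {H, I, K}.

H, I, K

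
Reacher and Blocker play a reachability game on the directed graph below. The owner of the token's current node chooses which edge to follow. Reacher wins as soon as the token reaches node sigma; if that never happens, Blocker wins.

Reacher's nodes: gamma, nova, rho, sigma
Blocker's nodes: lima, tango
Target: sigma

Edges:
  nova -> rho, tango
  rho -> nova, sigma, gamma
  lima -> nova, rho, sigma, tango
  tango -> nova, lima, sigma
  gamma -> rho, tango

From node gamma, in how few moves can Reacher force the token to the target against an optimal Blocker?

A0 = {sigma}
A1: add {rho} — rho (Reacher) has rho→sigma.
A2: add {gamma, nova} — nova (Reacher) has nova→rho; gamma (Reacher) has gamma→rho.
A3 = A2; e.g. lima (Blocker) can still go to tango. Fixed point.
gamma enters the attractor at level 2, so Reacher can force the target in 2 moves from there.

2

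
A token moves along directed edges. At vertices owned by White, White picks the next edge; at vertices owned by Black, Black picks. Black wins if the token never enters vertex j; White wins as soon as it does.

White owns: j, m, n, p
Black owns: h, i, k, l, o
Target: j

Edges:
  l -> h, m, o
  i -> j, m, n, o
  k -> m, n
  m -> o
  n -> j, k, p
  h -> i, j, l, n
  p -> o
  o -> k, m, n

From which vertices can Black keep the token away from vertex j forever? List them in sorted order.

h, i, k, l, m, o, p

A0 = {j}
A1: add {n} — n (White) has n→j.
A2 = A1; e.g. h (Black) can still go to i. Fixed point.
White's attractor = {j, n}; Black avoids the target exactly from the complement.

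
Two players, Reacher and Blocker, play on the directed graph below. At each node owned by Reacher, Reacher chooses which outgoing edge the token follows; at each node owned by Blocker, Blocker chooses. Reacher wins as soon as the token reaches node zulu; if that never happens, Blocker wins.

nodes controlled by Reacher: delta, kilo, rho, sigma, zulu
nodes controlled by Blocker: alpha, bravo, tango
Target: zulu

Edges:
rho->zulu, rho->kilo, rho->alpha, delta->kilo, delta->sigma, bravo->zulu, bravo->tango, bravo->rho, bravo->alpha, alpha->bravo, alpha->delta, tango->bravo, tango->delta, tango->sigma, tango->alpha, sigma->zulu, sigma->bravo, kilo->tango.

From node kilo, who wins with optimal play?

A0 = {zulu}
A1: add {rho, sigma} — sigma (Reacher) has sigma→zulu; rho (Reacher) has rho→zulu.
A2: add {delta} — delta (Reacher) has delta→sigma.
A3 = A2; e.g. bravo (Blocker) can still go to tango. Fixed point.
kilo never enters the attractor, so Blocker can avoid the target forever.

Blocker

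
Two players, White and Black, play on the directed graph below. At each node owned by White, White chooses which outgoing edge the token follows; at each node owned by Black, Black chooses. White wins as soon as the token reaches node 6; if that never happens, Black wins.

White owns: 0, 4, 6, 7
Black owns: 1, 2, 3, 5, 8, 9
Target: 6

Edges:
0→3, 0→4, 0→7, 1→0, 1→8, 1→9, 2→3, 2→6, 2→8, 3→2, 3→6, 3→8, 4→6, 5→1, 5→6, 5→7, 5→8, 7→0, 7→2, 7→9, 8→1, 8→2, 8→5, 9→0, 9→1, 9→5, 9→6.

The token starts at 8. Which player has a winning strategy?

A0 = {6}
A1: add {4} — 4 (White) has 4→6.
A2: add {0} — 0 (White) has 0→4.
A3: add {7} — 7 (White) has 7→0.
A4 = A3; e.g. 1 (Black) can still go to 8. Fixed point.
8 never enters the attractor, so Black can avoid the target forever.

Black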